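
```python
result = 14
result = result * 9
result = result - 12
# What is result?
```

Answer: 114

Derivation:
Trace (tracking result):
result = 14  # -> result = 14
result = result * 9  # -> result = 126
result = result - 12  # -> result = 114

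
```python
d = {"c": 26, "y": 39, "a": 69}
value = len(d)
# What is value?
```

Answer: 3

Derivation:
Trace (tracking value):
d = {'c': 26, 'y': 39, 'a': 69}  # -> d = {'c': 26, 'y': 39, 'a': 69}
value = len(d)  # -> value = 3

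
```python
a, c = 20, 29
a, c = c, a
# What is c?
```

Trace (tracking c):
a, c = (20, 29)  # -> a = 20, c = 29
a, c = (c, a)  # -> a = 29, c = 20

Answer: 20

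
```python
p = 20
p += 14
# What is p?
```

Trace (tracking p):
p = 20  # -> p = 20
p += 14  # -> p = 34

Answer: 34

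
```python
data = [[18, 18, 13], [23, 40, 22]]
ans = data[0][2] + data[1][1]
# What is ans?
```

Trace (tracking ans):
data = [[18, 18, 13], [23, 40, 22]]  # -> data = [[18, 18, 13], [23, 40, 22]]
ans = data[0][2] + data[1][1]  # -> ans = 53

Answer: 53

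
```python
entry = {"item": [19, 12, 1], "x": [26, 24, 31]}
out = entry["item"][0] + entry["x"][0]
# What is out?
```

Trace (tracking out):
entry = {'item': [19, 12, 1], 'x': [26, 24, 31]}  # -> entry = {'item': [19, 12, 1], 'x': [26, 24, 31]}
out = entry['item'][0] + entry['x'][0]  # -> out = 45

Answer: 45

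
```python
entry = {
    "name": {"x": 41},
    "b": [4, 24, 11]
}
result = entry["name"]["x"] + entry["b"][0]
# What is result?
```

Answer: 45

Derivation:
Trace (tracking result):
entry = {'name': {'x': 41}, 'b': [4, 24, 11]}  # -> entry = {'name': {'x': 41}, 'b': [4, 24, 11]}
result = entry['name']['x'] + entry['b'][0]  # -> result = 45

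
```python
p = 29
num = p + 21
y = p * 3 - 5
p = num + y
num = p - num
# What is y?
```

Answer: 82

Derivation:
Trace (tracking y):
p = 29  # -> p = 29
num = p + 21  # -> num = 50
y = p * 3 - 5  # -> y = 82
p = num + y  # -> p = 132
num = p - num  # -> num = 82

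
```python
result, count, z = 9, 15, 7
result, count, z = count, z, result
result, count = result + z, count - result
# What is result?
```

Trace (tracking result):
result, count, z = (9, 15, 7)  # -> result = 9, count = 15, z = 7
result, count, z = (count, z, result)  # -> result = 15, count = 7, z = 9
result, count = (result + z, count - result)  # -> result = 24, count = -8

Answer: 24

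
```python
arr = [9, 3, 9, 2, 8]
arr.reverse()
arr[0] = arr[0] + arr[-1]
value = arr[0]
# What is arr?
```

Trace (tracking arr):
arr = [9, 3, 9, 2, 8]  # -> arr = [9, 3, 9, 2, 8]
arr.reverse()  # -> arr = [8, 2, 9, 3, 9]
arr[0] = arr[0] + arr[-1]  # -> arr = [17, 2, 9, 3, 9]
value = arr[0]  # -> value = 17

Answer: [17, 2, 9, 3, 9]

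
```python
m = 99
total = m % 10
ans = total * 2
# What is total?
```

Answer: 9

Derivation:
Trace (tracking total):
m = 99  # -> m = 99
total = m % 10  # -> total = 9
ans = total * 2  # -> ans = 18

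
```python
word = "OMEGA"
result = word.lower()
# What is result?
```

Answer: 'omega'

Derivation:
Trace (tracking result):
word = 'OMEGA'  # -> word = 'OMEGA'
result = word.lower()  # -> result = 'omega'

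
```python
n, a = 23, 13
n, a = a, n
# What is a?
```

Answer: 23

Derivation:
Trace (tracking a):
n, a = (23, 13)  # -> n = 23, a = 13
n, a = (a, n)  # -> n = 13, a = 23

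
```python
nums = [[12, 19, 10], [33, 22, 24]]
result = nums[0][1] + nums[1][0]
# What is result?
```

Trace (tracking result):
nums = [[12, 19, 10], [33, 22, 24]]  # -> nums = [[12, 19, 10], [33, 22, 24]]
result = nums[0][1] + nums[1][0]  # -> result = 52

Answer: 52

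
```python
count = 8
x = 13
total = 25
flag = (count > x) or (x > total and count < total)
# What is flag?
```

Answer: False

Derivation:
Trace (tracking flag):
count = 8  # -> count = 8
x = 13  # -> x = 13
total = 25  # -> total = 25
flag = count > x or (x > total and count < total)  # -> flag = False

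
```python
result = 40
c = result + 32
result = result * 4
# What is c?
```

Answer: 72

Derivation:
Trace (tracking c):
result = 40  # -> result = 40
c = result + 32  # -> c = 72
result = result * 4  # -> result = 160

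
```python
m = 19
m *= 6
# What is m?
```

Answer: 114

Derivation:
Trace (tracking m):
m = 19  # -> m = 19
m *= 6  # -> m = 114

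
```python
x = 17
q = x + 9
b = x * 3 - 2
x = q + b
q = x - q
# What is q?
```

Trace (tracking q):
x = 17  # -> x = 17
q = x + 9  # -> q = 26
b = x * 3 - 2  # -> b = 49
x = q + b  # -> x = 75
q = x - q  # -> q = 49

Answer: 49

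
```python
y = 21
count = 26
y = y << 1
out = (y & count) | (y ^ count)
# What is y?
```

Answer: 42

Derivation:
Trace (tracking y):
y = 21  # -> y = 21
count = 26  # -> count = 26
y = y << 1  # -> y = 42
out = y & count | y ^ count  # -> out = 58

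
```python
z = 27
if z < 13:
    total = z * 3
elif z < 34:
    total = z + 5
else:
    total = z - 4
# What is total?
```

Trace (tracking total):
z = 27  # -> z = 27
if z < 13:  # condition is False
elif z < 34:  # condition is True
    total = z + 5  # -> total = 32

Answer: 32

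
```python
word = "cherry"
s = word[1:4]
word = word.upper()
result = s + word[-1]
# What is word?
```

Trace (tracking word):
word = 'cherry'  # -> word = 'cherry'
s = word[1:4]  # -> s = 'her'
word = word.upper()  # -> word = 'CHERRY'
result = s + word[-1]  # -> result = 'herY'

Answer: 'CHERRY'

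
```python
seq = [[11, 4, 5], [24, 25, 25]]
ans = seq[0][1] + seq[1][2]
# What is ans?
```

Answer: 29

Derivation:
Trace (tracking ans):
seq = [[11, 4, 5], [24, 25, 25]]  # -> seq = [[11, 4, 5], [24, 25, 25]]
ans = seq[0][1] + seq[1][2]  # -> ans = 29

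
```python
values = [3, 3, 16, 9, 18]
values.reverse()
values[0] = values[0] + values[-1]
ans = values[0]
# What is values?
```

Trace (tracking values):
values = [3, 3, 16, 9, 18]  # -> values = [3, 3, 16, 9, 18]
values.reverse()  # -> values = [18, 9, 16, 3, 3]
values[0] = values[0] + values[-1]  # -> values = [21, 9, 16, 3, 3]
ans = values[0]  # -> ans = 21

Answer: [21, 9, 16, 3, 3]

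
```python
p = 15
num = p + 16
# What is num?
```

Answer: 31

Derivation:
Trace (tracking num):
p = 15  # -> p = 15
num = p + 16  # -> num = 31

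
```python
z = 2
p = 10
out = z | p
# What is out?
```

Trace (tracking out):
z = 2  # -> z = 2
p = 10  # -> p = 10
out = z | p  # -> out = 10

Answer: 10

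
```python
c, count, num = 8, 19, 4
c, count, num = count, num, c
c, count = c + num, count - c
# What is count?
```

Answer: -15

Derivation:
Trace (tracking count):
c, count, num = (8, 19, 4)  # -> c = 8, count = 19, num = 4
c, count, num = (count, num, c)  # -> c = 19, count = 4, num = 8
c, count = (c + num, count - c)  # -> c = 27, count = -15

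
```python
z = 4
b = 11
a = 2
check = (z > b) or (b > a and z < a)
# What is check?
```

Trace (tracking check):
z = 4  # -> z = 4
b = 11  # -> b = 11
a = 2  # -> a = 2
check = z > b or (b > a and z < a)  # -> check = False

Answer: False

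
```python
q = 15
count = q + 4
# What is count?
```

Trace (tracking count):
q = 15  # -> q = 15
count = q + 4  # -> count = 19

Answer: 19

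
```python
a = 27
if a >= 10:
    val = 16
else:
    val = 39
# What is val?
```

Trace (tracking val):
a = 27  # -> a = 27
if a >= 10:  # condition is True
    val = 16  # -> val = 16

Answer: 16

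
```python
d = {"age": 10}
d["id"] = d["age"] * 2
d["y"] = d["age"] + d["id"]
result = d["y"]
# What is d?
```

Trace (tracking d):
d = {'age': 10}  # -> d = {'age': 10}
d['id'] = d['age'] * 2  # -> d = {'age': 10, 'id': 20}
d['y'] = d['age'] + d['id']  # -> d = {'age': 10, 'id': 20, 'y': 30}
result = d['y']  # -> result = 30

Answer: {'age': 10, 'id': 20, 'y': 30}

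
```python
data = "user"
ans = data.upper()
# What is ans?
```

Trace (tracking ans):
data = 'user'  # -> data = 'user'
ans = data.upper()  # -> ans = 'USER'

Answer: 'USER'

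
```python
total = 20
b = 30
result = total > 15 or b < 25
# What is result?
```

Answer: True

Derivation:
Trace (tracking result):
total = 20  # -> total = 20
b = 30  # -> b = 30
result = total > 15 or b < 25  # -> result = True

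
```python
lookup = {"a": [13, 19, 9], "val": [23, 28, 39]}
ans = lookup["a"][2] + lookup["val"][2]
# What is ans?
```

Trace (tracking ans):
lookup = {'a': [13, 19, 9], 'val': [23, 28, 39]}  # -> lookup = {'a': [13, 19, 9], 'val': [23, 28, 39]}
ans = lookup['a'][2] + lookup['val'][2]  # -> ans = 48

Answer: 48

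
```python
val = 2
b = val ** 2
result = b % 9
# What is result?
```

Trace (tracking result):
val = 2  # -> val = 2
b = val ** 2  # -> b = 4
result = b % 9  # -> result = 4

Answer: 4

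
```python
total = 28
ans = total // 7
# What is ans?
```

Answer: 4

Derivation:
Trace (tracking ans):
total = 28  # -> total = 28
ans = total // 7  # -> ans = 4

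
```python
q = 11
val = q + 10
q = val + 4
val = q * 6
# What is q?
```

Trace (tracking q):
q = 11  # -> q = 11
val = q + 10  # -> val = 21
q = val + 4  # -> q = 25
val = q * 6  # -> val = 150

Answer: 25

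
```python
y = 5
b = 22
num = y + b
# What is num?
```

Answer: 27

Derivation:
Trace (tracking num):
y = 5  # -> y = 5
b = 22  # -> b = 22
num = y + b  # -> num = 27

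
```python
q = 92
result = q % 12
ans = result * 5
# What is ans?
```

Trace (tracking ans):
q = 92  # -> q = 92
result = q % 12  # -> result = 8
ans = result * 5  # -> ans = 40

Answer: 40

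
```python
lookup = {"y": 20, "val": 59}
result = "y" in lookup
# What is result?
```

Answer: True

Derivation:
Trace (tracking result):
lookup = {'y': 20, 'val': 59}  # -> lookup = {'y': 20, 'val': 59}
result = 'y' in lookup  # -> result = True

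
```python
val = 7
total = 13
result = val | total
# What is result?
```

Trace (tracking result):
val = 7  # -> val = 7
total = 13  # -> total = 13
result = val | total  # -> result = 15

Answer: 15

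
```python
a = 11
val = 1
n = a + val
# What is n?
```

Trace (tracking n):
a = 11  # -> a = 11
val = 1  # -> val = 1
n = a + val  # -> n = 12

Answer: 12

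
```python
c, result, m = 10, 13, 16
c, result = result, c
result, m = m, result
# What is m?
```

Answer: 10

Derivation:
Trace (tracking m):
c, result, m = (10, 13, 16)  # -> c = 10, result = 13, m = 16
c, result = (result, c)  # -> c = 13, result = 10
result, m = (m, result)  # -> result = 16, m = 10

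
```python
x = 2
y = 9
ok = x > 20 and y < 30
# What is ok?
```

Trace (tracking ok):
x = 2  # -> x = 2
y = 9  # -> y = 9
ok = x > 20 and y < 30  # -> ok = False

Answer: False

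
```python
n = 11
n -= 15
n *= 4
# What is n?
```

Answer: -16

Derivation:
Trace (tracking n):
n = 11  # -> n = 11
n -= 15  # -> n = -4
n *= 4  # -> n = -16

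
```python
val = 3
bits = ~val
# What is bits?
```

Trace (tracking bits):
val = 3  # -> val = 3
bits = ~val  # -> bits = -4

Answer: -4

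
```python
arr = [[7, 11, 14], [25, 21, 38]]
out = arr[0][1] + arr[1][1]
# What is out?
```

Answer: 32

Derivation:
Trace (tracking out):
arr = [[7, 11, 14], [25, 21, 38]]  # -> arr = [[7, 11, 14], [25, 21, 38]]
out = arr[0][1] + arr[1][1]  # -> out = 32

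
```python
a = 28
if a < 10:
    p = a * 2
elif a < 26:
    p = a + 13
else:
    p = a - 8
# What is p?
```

Trace (tracking p):
a = 28  # -> a = 28
if a < 10:  # condition is False
elif a < 26:  # condition is False
else:
    p = a - 8  # -> p = 20

Answer: 20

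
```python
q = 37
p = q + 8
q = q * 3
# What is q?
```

Trace (tracking q):
q = 37  # -> q = 37
p = q + 8  # -> p = 45
q = q * 3  # -> q = 111

Answer: 111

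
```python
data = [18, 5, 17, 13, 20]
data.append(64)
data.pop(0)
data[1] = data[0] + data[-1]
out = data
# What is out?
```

Trace (tracking out):
data = [18, 5, 17, 13, 20]  # -> data = [18, 5, 17, 13, 20]
data.append(64)  # -> data = [18, 5, 17, 13, 20, 64]
data.pop(0)  # -> data = [5, 17, 13, 20, 64]
data[1] = data[0] + data[-1]  # -> data = [5, 69, 13, 20, 64]
out = data  # -> out = [5, 69, 13, 20, 64]

Answer: [5, 69, 13, 20, 64]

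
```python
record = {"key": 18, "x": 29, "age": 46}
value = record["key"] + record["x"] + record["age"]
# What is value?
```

Trace (tracking value):
record = {'key': 18, 'x': 29, 'age': 46}  # -> record = {'key': 18, 'x': 29, 'age': 46}
value = record['key'] + record['x'] + record['age']  # -> value = 93

Answer: 93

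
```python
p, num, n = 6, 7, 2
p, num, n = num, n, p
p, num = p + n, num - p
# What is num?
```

Answer: -5

Derivation:
Trace (tracking num):
p, num, n = (6, 7, 2)  # -> p = 6, num = 7, n = 2
p, num, n = (num, n, p)  # -> p = 7, num = 2, n = 6
p, num = (p + n, num - p)  # -> p = 13, num = -5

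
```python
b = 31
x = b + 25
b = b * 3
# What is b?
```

Answer: 93

Derivation:
Trace (tracking b):
b = 31  # -> b = 31
x = b + 25  # -> x = 56
b = b * 3  # -> b = 93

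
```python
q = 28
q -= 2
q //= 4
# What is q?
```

Trace (tracking q):
q = 28  # -> q = 28
q -= 2  # -> q = 26
q //= 4  # -> q = 6

Answer: 6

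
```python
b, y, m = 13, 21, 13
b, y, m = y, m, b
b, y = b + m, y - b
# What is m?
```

Trace (tracking m):
b, y, m = (13, 21, 13)  # -> b = 13, y = 21, m = 13
b, y, m = (y, m, b)  # -> b = 21, y = 13, m = 13
b, y = (b + m, y - b)  # -> b = 34, y = -8

Answer: 13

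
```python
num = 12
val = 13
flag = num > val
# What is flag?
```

Answer: False

Derivation:
Trace (tracking flag):
num = 12  # -> num = 12
val = 13  # -> val = 13
flag = num > val  # -> flag = False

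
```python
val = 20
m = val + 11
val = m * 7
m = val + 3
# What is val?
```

Trace (tracking val):
val = 20  # -> val = 20
m = val + 11  # -> m = 31
val = m * 7  # -> val = 217
m = val + 3  # -> m = 220

Answer: 217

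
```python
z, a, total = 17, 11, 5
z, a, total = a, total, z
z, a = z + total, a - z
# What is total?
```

Answer: 17

Derivation:
Trace (tracking total):
z, a, total = (17, 11, 5)  # -> z = 17, a = 11, total = 5
z, a, total = (a, total, z)  # -> z = 11, a = 5, total = 17
z, a = (z + total, a - z)  # -> z = 28, a = -6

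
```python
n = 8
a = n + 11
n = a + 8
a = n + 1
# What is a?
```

Trace (tracking a):
n = 8  # -> n = 8
a = n + 11  # -> a = 19
n = a + 8  # -> n = 27
a = n + 1  # -> a = 28

Answer: 28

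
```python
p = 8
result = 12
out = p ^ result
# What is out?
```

Answer: 4

Derivation:
Trace (tracking out):
p = 8  # -> p = 8
result = 12  # -> result = 12
out = p ^ result  # -> out = 4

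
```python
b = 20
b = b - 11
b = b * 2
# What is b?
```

Trace (tracking b):
b = 20  # -> b = 20
b = b - 11  # -> b = 9
b = b * 2  # -> b = 18

Answer: 18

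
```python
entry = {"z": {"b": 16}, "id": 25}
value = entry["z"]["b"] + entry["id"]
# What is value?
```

Answer: 41

Derivation:
Trace (tracking value):
entry = {'z': {'b': 16}, 'id': 25}  # -> entry = {'z': {'b': 16}, 'id': 25}
value = entry['z']['b'] + entry['id']  # -> value = 41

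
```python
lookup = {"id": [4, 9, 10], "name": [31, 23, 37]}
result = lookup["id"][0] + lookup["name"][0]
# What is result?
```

Answer: 35

Derivation:
Trace (tracking result):
lookup = {'id': [4, 9, 10], 'name': [31, 23, 37]}  # -> lookup = {'id': [4, 9, 10], 'name': [31, 23, 37]}
result = lookup['id'][0] + lookup['name'][0]  # -> result = 35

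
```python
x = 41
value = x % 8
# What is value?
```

Answer: 1

Derivation:
Trace (tracking value):
x = 41  # -> x = 41
value = x % 8  # -> value = 1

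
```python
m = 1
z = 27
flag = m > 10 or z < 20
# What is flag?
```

Answer: False

Derivation:
Trace (tracking flag):
m = 1  # -> m = 1
z = 27  # -> z = 27
flag = m > 10 or z < 20  # -> flag = False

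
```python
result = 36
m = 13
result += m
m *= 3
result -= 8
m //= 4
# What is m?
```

Trace (tracking m):
result = 36  # -> result = 36
m = 13  # -> m = 13
result += m  # -> result = 49
m *= 3  # -> m = 39
result -= 8  # -> result = 41
m //= 4  # -> m = 9

Answer: 9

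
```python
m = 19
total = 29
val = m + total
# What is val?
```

Trace (tracking val):
m = 19  # -> m = 19
total = 29  # -> total = 29
val = m + total  # -> val = 48

Answer: 48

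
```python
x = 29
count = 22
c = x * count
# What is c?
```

Trace (tracking c):
x = 29  # -> x = 29
count = 22  # -> count = 22
c = x * count  # -> c = 638

Answer: 638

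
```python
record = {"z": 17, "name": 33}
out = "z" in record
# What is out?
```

Answer: True

Derivation:
Trace (tracking out):
record = {'z': 17, 'name': 33}  # -> record = {'z': 17, 'name': 33}
out = 'z' in record  # -> out = True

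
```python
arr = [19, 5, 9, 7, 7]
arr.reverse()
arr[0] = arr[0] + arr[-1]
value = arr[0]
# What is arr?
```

Trace (tracking arr):
arr = [19, 5, 9, 7, 7]  # -> arr = [19, 5, 9, 7, 7]
arr.reverse()  # -> arr = [7, 7, 9, 5, 19]
arr[0] = arr[0] + arr[-1]  # -> arr = [26, 7, 9, 5, 19]
value = arr[0]  # -> value = 26

Answer: [26, 7, 9, 5, 19]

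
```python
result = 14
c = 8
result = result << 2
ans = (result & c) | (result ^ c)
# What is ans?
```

Answer: 56

Derivation:
Trace (tracking ans):
result = 14  # -> result = 14
c = 8  # -> c = 8
result = result << 2  # -> result = 56
ans = result & c | result ^ c  # -> ans = 56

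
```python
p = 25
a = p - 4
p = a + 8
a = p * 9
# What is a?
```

Answer: 261

Derivation:
Trace (tracking a):
p = 25  # -> p = 25
a = p - 4  # -> a = 21
p = a + 8  # -> p = 29
a = p * 9  # -> a = 261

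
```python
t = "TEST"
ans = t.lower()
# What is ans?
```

Answer: 'test'

Derivation:
Trace (tracking ans):
t = 'TEST'  # -> t = 'TEST'
ans = t.lower()  # -> ans = 'test'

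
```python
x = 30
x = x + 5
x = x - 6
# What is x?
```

Trace (tracking x):
x = 30  # -> x = 30
x = x + 5  # -> x = 35
x = x - 6  # -> x = 29

Answer: 29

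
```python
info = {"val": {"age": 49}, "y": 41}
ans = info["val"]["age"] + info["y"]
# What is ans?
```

Trace (tracking ans):
info = {'val': {'age': 49}, 'y': 41}  # -> info = {'val': {'age': 49}, 'y': 41}
ans = info['val']['age'] + info['y']  # -> ans = 90

Answer: 90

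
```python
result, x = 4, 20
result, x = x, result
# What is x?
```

Trace (tracking x):
result, x = (4, 20)  # -> result = 4, x = 20
result, x = (x, result)  # -> result = 20, x = 4

Answer: 4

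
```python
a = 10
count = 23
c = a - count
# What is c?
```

Answer: -13

Derivation:
Trace (tracking c):
a = 10  # -> a = 10
count = 23  # -> count = 23
c = a - count  # -> c = -13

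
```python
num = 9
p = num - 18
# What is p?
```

Trace (tracking p):
num = 9  # -> num = 9
p = num - 18  # -> p = -9

Answer: -9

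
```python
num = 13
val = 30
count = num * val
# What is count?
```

Answer: 390

Derivation:
Trace (tracking count):
num = 13  # -> num = 13
val = 30  # -> val = 30
count = num * val  # -> count = 390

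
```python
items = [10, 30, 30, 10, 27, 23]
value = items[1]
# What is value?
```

Answer: 30

Derivation:
Trace (tracking value):
items = [10, 30, 30, 10, 27, 23]  # -> items = [10, 30, 30, 10, 27, 23]
value = items[1]  # -> value = 30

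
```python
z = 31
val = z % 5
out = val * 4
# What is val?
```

Answer: 1

Derivation:
Trace (tracking val):
z = 31  # -> z = 31
val = z % 5  # -> val = 1
out = val * 4  # -> out = 4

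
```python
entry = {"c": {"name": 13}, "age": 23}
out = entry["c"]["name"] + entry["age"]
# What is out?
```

Trace (tracking out):
entry = {'c': {'name': 13}, 'age': 23}  # -> entry = {'c': {'name': 13}, 'age': 23}
out = entry['c']['name'] + entry['age']  # -> out = 36

Answer: 36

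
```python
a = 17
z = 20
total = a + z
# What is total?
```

Answer: 37

Derivation:
Trace (tracking total):
a = 17  # -> a = 17
z = 20  # -> z = 20
total = a + z  # -> total = 37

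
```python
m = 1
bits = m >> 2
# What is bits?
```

Trace (tracking bits):
m = 1  # -> m = 1
bits = m >> 2  # -> bits = 0

Answer: 0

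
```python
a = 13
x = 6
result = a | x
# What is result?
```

Answer: 15

Derivation:
Trace (tracking result):
a = 13  # -> a = 13
x = 6  # -> x = 6
result = a | x  # -> result = 15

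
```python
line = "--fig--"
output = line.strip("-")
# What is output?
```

Answer: 'fig'

Derivation:
Trace (tracking output):
line = '--fig--'  # -> line = '--fig--'
output = line.strip('-')  # -> output = 'fig'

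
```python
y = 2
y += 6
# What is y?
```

Trace (tracking y):
y = 2  # -> y = 2
y += 6  # -> y = 8

Answer: 8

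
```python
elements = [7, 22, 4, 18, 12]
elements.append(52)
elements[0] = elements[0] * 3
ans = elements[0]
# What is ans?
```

Answer: 21

Derivation:
Trace (tracking ans):
elements = [7, 22, 4, 18, 12]  # -> elements = [7, 22, 4, 18, 12]
elements.append(52)  # -> elements = [7, 22, 4, 18, 12, 52]
elements[0] = elements[0] * 3  # -> elements = [21, 22, 4, 18, 12, 52]
ans = elements[0]  # -> ans = 21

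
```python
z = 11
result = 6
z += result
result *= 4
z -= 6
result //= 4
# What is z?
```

Answer: 11

Derivation:
Trace (tracking z):
z = 11  # -> z = 11
result = 6  # -> result = 6
z += result  # -> z = 17
result *= 4  # -> result = 24
z -= 6  # -> z = 11
result //= 4  # -> result = 6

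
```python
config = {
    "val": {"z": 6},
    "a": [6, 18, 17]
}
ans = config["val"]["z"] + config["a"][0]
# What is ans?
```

Answer: 12

Derivation:
Trace (tracking ans):
config = {'val': {'z': 6}, 'a': [6, 18, 17]}  # -> config = {'val': {'z': 6}, 'a': [6, 18, 17]}
ans = config['val']['z'] + config['a'][0]  # -> ans = 12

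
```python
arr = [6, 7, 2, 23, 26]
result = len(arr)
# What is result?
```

Answer: 5

Derivation:
Trace (tracking result):
arr = [6, 7, 2, 23, 26]  # -> arr = [6, 7, 2, 23, 26]
result = len(arr)  # -> result = 5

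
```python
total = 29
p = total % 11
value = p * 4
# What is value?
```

Trace (tracking value):
total = 29  # -> total = 29
p = total % 11  # -> p = 7
value = p * 4  # -> value = 28

Answer: 28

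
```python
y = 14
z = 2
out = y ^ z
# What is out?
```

Trace (tracking out):
y = 14  # -> y = 14
z = 2  # -> z = 2
out = y ^ z  # -> out = 12

Answer: 12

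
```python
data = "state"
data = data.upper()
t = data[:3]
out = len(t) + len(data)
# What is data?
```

Trace (tracking data):
data = 'state'  # -> data = 'state'
data = data.upper()  # -> data = 'STATE'
t = data[:3]  # -> t = 'STA'
out = len(t) + len(data)  # -> out = 8

Answer: 'STATE'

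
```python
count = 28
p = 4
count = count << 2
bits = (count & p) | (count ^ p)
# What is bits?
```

Answer: 116

Derivation:
Trace (tracking bits):
count = 28  # -> count = 28
p = 4  # -> p = 4
count = count << 2  # -> count = 112
bits = count & p | count ^ p  # -> bits = 116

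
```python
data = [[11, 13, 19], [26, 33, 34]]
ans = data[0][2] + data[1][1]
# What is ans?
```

Answer: 52

Derivation:
Trace (tracking ans):
data = [[11, 13, 19], [26, 33, 34]]  # -> data = [[11, 13, 19], [26, 33, 34]]
ans = data[0][2] + data[1][1]  # -> ans = 52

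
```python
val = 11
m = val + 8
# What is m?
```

Trace (tracking m):
val = 11  # -> val = 11
m = val + 8  # -> m = 19

Answer: 19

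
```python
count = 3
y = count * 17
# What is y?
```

Trace (tracking y):
count = 3  # -> count = 3
y = count * 17  # -> y = 51

Answer: 51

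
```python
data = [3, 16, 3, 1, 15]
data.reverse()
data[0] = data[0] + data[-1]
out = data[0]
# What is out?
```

Answer: 18

Derivation:
Trace (tracking out):
data = [3, 16, 3, 1, 15]  # -> data = [3, 16, 3, 1, 15]
data.reverse()  # -> data = [15, 1, 3, 16, 3]
data[0] = data[0] + data[-1]  # -> data = [18, 1, 3, 16, 3]
out = data[0]  # -> out = 18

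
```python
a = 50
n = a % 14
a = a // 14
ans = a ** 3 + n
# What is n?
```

Trace (tracking n):
a = 50  # -> a = 50
n = a % 14  # -> n = 8
a = a // 14  # -> a = 3
ans = a ** 3 + n  # -> ans = 35

Answer: 8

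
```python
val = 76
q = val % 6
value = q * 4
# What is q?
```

Answer: 4

Derivation:
Trace (tracking q):
val = 76  # -> val = 76
q = val % 6  # -> q = 4
value = q * 4  # -> value = 16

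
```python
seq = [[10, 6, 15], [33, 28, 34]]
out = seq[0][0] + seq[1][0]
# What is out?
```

Trace (tracking out):
seq = [[10, 6, 15], [33, 28, 34]]  # -> seq = [[10, 6, 15], [33, 28, 34]]
out = seq[0][0] + seq[1][0]  # -> out = 43

Answer: 43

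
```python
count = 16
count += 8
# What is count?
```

Trace (tracking count):
count = 16  # -> count = 16
count += 8  # -> count = 24

Answer: 24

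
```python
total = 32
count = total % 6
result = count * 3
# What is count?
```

Trace (tracking count):
total = 32  # -> total = 32
count = total % 6  # -> count = 2
result = count * 3  # -> result = 6

Answer: 2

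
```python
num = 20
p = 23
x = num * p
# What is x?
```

Answer: 460

Derivation:
Trace (tracking x):
num = 20  # -> num = 20
p = 23  # -> p = 23
x = num * p  # -> x = 460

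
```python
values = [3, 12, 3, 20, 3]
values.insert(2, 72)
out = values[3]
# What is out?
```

Answer: 3

Derivation:
Trace (tracking out):
values = [3, 12, 3, 20, 3]  # -> values = [3, 12, 3, 20, 3]
values.insert(2, 72)  # -> values = [3, 12, 72, 3, 20, 3]
out = values[3]  # -> out = 3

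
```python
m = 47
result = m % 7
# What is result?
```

Answer: 5

Derivation:
Trace (tracking result):
m = 47  # -> m = 47
result = m % 7  # -> result = 5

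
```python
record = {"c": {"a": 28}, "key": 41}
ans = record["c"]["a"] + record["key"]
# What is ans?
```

Trace (tracking ans):
record = {'c': {'a': 28}, 'key': 41}  # -> record = {'c': {'a': 28}, 'key': 41}
ans = record['c']['a'] + record['key']  # -> ans = 69

Answer: 69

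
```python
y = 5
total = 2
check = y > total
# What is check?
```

Answer: True

Derivation:
Trace (tracking check):
y = 5  # -> y = 5
total = 2  # -> total = 2
check = y > total  # -> check = True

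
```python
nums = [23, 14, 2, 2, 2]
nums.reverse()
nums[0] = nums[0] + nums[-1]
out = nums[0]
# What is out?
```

Answer: 25

Derivation:
Trace (tracking out):
nums = [23, 14, 2, 2, 2]  # -> nums = [23, 14, 2, 2, 2]
nums.reverse()  # -> nums = [2, 2, 2, 14, 23]
nums[0] = nums[0] + nums[-1]  # -> nums = [25, 2, 2, 14, 23]
out = nums[0]  # -> out = 25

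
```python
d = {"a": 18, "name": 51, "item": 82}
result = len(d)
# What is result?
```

Trace (tracking result):
d = {'a': 18, 'name': 51, 'item': 82}  # -> d = {'a': 18, 'name': 51, 'item': 82}
result = len(d)  # -> result = 3

Answer: 3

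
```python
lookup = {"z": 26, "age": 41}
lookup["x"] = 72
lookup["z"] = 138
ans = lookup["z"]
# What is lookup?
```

Answer: {'z': 138, 'age': 41, 'x': 72}

Derivation:
Trace (tracking lookup):
lookup = {'z': 26, 'age': 41}  # -> lookup = {'z': 26, 'age': 41}
lookup['x'] = 72  # -> lookup = {'z': 26, 'age': 41, 'x': 72}
lookup['z'] = 138  # -> lookup = {'z': 138, 'age': 41, 'x': 72}
ans = lookup['z']  # -> ans = 138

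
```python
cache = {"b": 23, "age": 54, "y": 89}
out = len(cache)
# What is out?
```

Trace (tracking out):
cache = {'b': 23, 'age': 54, 'y': 89}  # -> cache = {'b': 23, 'age': 54, 'y': 89}
out = len(cache)  # -> out = 3

Answer: 3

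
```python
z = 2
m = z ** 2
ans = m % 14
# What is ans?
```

Trace (tracking ans):
z = 2  # -> z = 2
m = z ** 2  # -> m = 4
ans = m % 14  # -> ans = 4

Answer: 4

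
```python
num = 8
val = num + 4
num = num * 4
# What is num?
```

Trace (tracking num):
num = 8  # -> num = 8
val = num + 4  # -> val = 12
num = num * 4  # -> num = 32

Answer: 32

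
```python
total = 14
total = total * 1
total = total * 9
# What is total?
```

Trace (tracking total):
total = 14  # -> total = 14
total = total * 1  # -> total = 14
total = total * 9  # -> total = 126

Answer: 126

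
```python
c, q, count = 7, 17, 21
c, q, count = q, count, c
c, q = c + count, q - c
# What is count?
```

Trace (tracking count):
c, q, count = (7, 17, 21)  # -> c = 7, q = 17, count = 21
c, q, count = (q, count, c)  # -> c = 17, q = 21, count = 7
c, q = (c + count, q - c)  # -> c = 24, q = 4

Answer: 7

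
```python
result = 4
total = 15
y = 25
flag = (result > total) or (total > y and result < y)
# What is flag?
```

Trace (tracking flag):
result = 4  # -> result = 4
total = 15  # -> total = 15
y = 25  # -> y = 25
flag = result > total or (total > y and result < y)  # -> flag = False

Answer: False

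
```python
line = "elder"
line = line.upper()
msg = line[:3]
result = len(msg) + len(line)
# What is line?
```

Trace (tracking line):
line = 'elder'  # -> line = 'elder'
line = line.upper()  # -> line = 'ELDER'
msg = line[:3]  # -> msg = 'ELD'
result = len(msg) + len(line)  # -> result = 8

Answer: 'ELDER'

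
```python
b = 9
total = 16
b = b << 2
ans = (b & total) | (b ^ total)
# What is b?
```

Trace (tracking b):
b = 9  # -> b = 9
total = 16  # -> total = 16
b = b << 2  # -> b = 36
ans = b & total | b ^ total  # -> ans = 52

Answer: 36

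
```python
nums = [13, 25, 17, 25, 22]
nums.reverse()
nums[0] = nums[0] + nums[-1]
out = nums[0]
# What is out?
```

Trace (tracking out):
nums = [13, 25, 17, 25, 22]  # -> nums = [13, 25, 17, 25, 22]
nums.reverse()  # -> nums = [22, 25, 17, 25, 13]
nums[0] = nums[0] + nums[-1]  # -> nums = [35, 25, 17, 25, 13]
out = nums[0]  # -> out = 35

Answer: 35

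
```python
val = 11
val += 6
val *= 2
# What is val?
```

Answer: 34

Derivation:
Trace (tracking val):
val = 11  # -> val = 11
val += 6  # -> val = 17
val *= 2  # -> val = 34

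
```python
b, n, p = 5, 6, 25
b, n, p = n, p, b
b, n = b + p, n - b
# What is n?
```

Answer: 19

Derivation:
Trace (tracking n):
b, n, p = (5, 6, 25)  # -> b = 5, n = 6, p = 25
b, n, p = (n, p, b)  # -> b = 6, n = 25, p = 5
b, n = (b + p, n - b)  # -> b = 11, n = 19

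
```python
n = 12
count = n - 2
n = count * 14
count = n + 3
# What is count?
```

Trace (tracking count):
n = 12  # -> n = 12
count = n - 2  # -> count = 10
n = count * 14  # -> n = 140
count = n + 3  # -> count = 143

Answer: 143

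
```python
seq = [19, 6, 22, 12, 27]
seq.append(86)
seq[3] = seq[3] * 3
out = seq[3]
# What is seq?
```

Answer: [19, 6, 22, 36, 27, 86]

Derivation:
Trace (tracking seq):
seq = [19, 6, 22, 12, 27]  # -> seq = [19, 6, 22, 12, 27]
seq.append(86)  # -> seq = [19, 6, 22, 12, 27, 86]
seq[3] = seq[3] * 3  # -> seq = [19, 6, 22, 36, 27, 86]
out = seq[3]  # -> out = 36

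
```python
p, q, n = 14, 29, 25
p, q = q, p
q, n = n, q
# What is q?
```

Answer: 25

Derivation:
Trace (tracking q):
p, q, n = (14, 29, 25)  # -> p = 14, q = 29, n = 25
p, q = (q, p)  # -> p = 29, q = 14
q, n = (n, q)  # -> q = 25, n = 14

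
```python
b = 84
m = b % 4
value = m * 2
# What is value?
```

Trace (tracking value):
b = 84  # -> b = 84
m = b % 4  # -> m = 0
value = m * 2  # -> value = 0

Answer: 0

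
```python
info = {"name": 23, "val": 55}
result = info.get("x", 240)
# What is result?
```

Answer: 240

Derivation:
Trace (tracking result):
info = {'name': 23, 'val': 55}  # -> info = {'name': 23, 'val': 55}
result = info.get('x', 240)  # -> result = 240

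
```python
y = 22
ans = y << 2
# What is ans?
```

Trace (tracking ans):
y = 22  # -> y = 22
ans = y << 2  # -> ans = 88

Answer: 88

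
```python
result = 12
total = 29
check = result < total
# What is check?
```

Trace (tracking check):
result = 12  # -> result = 12
total = 29  # -> total = 29
check = result < total  # -> check = True

Answer: True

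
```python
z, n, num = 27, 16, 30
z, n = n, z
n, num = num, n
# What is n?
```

Answer: 30

Derivation:
Trace (tracking n):
z, n, num = (27, 16, 30)  # -> z = 27, n = 16, num = 30
z, n = (n, z)  # -> z = 16, n = 27
n, num = (num, n)  # -> n = 30, num = 27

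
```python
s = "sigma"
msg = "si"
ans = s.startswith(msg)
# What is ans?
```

Trace (tracking ans):
s = 'sigma'  # -> s = 'sigma'
msg = 'si'  # -> msg = 'si'
ans = s.startswith(msg)  # -> ans = True

Answer: True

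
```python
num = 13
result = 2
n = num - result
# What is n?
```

Answer: 11

Derivation:
Trace (tracking n):
num = 13  # -> num = 13
result = 2  # -> result = 2
n = num - result  # -> n = 11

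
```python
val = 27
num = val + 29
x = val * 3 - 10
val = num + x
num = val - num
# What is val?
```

Answer: 127

Derivation:
Trace (tracking val):
val = 27  # -> val = 27
num = val + 29  # -> num = 56
x = val * 3 - 10  # -> x = 71
val = num + x  # -> val = 127
num = val - num  # -> num = 71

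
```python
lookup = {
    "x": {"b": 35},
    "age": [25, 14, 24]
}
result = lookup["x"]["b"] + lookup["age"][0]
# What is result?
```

Answer: 60

Derivation:
Trace (tracking result):
lookup = {'x': {'b': 35}, 'age': [25, 14, 24]}  # -> lookup = {'x': {'b': 35}, 'age': [25, 14, 24]}
result = lookup['x']['b'] + lookup['age'][0]  # -> result = 60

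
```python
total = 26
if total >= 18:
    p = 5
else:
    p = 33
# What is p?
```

Answer: 5

Derivation:
Trace (tracking p):
total = 26  # -> total = 26
if total >= 18:  # condition is True
    p = 5  # -> p = 5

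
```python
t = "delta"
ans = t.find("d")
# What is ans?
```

Answer: 0

Derivation:
Trace (tracking ans):
t = 'delta'  # -> t = 'delta'
ans = t.find('d')  # -> ans = 0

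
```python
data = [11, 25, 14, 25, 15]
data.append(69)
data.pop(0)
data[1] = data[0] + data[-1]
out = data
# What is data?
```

Trace (tracking data):
data = [11, 25, 14, 25, 15]  # -> data = [11, 25, 14, 25, 15]
data.append(69)  # -> data = [11, 25, 14, 25, 15, 69]
data.pop(0)  # -> data = [25, 14, 25, 15, 69]
data[1] = data[0] + data[-1]  # -> data = [25, 94, 25, 15, 69]
out = data  # -> out = [25, 94, 25, 15, 69]

Answer: [25, 94, 25, 15, 69]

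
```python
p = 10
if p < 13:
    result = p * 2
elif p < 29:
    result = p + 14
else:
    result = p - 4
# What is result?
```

Trace (tracking result):
p = 10  # -> p = 10
if p < 13:  # condition is True
    result = p * 2  # -> result = 20

Answer: 20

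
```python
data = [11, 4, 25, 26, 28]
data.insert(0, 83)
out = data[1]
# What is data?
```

Trace (tracking data):
data = [11, 4, 25, 26, 28]  # -> data = [11, 4, 25, 26, 28]
data.insert(0, 83)  # -> data = [83, 11, 4, 25, 26, 28]
out = data[1]  # -> out = 11

Answer: [83, 11, 4, 25, 26, 28]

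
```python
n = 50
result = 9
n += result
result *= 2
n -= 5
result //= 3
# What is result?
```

Answer: 6

Derivation:
Trace (tracking result):
n = 50  # -> n = 50
result = 9  # -> result = 9
n += result  # -> n = 59
result *= 2  # -> result = 18
n -= 5  # -> n = 54
result //= 3  # -> result = 6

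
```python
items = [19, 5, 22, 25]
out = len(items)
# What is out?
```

Trace (tracking out):
items = [19, 5, 22, 25]  # -> items = [19, 5, 22, 25]
out = len(items)  # -> out = 4

Answer: 4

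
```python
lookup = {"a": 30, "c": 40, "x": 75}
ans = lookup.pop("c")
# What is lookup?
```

Answer: {'a': 30, 'x': 75}

Derivation:
Trace (tracking lookup):
lookup = {'a': 30, 'c': 40, 'x': 75}  # -> lookup = {'a': 30, 'c': 40, 'x': 75}
ans = lookup.pop('c')  # -> ans = 40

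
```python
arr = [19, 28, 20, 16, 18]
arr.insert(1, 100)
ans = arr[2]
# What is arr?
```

Trace (tracking arr):
arr = [19, 28, 20, 16, 18]  # -> arr = [19, 28, 20, 16, 18]
arr.insert(1, 100)  # -> arr = [19, 100, 28, 20, 16, 18]
ans = arr[2]  # -> ans = 28

Answer: [19, 100, 28, 20, 16, 18]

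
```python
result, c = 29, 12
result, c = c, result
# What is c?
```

Trace (tracking c):
result, c = (29, 12)  # -> result = 29, c = 12
result, c = (c, result)  # -> result = 12, c = 29

Answer: 29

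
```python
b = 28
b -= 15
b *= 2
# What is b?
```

Answer: 26

Derivation:
Trace (tracking b):
b = 28  # -> b = 28
b -= 15  # -> b = 13
b *= 2  # -> b = 26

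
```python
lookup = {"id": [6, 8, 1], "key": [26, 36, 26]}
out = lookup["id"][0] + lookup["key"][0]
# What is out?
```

Answer: 32

Derivation:
Trace (tracking out):
lookup = {'id': [6, 8, 1], 'key': [26, 36, 26]}  # -> lookup = {'id': [6, 8, 1], 'key': [26, 36, 26]}
out = lookup['id'][0] + lookup['key'][0]  # -> out = 32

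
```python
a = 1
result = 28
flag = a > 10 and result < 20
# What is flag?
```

Trace (tracking flag):
a = 1  # -> a = 1
result = 28  # -> result = 28
flag = a > 10 and result < 20  # -> flag = False

Answer: False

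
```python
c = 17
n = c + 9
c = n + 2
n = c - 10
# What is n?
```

Trace (tracking n):
c = 17  # -> c = 17
n = c + 9  # -> n = 26
c = n + 2  # -> c = 28
n = c - 10  # -> n = 18

Answer: 18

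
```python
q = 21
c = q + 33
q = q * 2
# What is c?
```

Answer: 54

Derivation:
Trace (tracking c):
q = 21  # -> q = 21
c = q + 33  # -> c = 54
q = q * 2  # -> q = 42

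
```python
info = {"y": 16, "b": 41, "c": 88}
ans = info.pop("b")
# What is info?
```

Answer: {'y': 16, 'c': 88}

Derivation:
Trace (tracking info):
info = {'y': 16, 'b': 41, 'c': 88}  # -> info = {'y': 16, 'b': 41, 'c': 88}
ans = info.pop('b')  # -> ans = 41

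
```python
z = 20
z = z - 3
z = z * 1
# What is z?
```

Answer: 17

Derivation:
Trace (tracking z):
z = 20  # -> z = 20
z = z - 3  # -> z = 17
z = z * 1  # -> z = 17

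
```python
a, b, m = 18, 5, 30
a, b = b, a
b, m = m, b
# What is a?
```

Trace (tracking a):
a, b, m = (18, 5, 30)  # -> a = 18, b = 5, m = 30
a, b = (b, a)  # -> a = 5, b = 18
b, m = (m, b)  # -> b = 30, m = 18

Answer: 5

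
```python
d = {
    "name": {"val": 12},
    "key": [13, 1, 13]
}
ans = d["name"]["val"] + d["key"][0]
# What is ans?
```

Answer: 25

Derivation:
Trace (tracking ans):
d = {'name': {'val': 12}, 'key': [13, 1, 13]}  # -> d = {'name': {'val': 12}, 'key': [13, 1, 13]}
ans = d['name']['val'] + d['key'][0]  # -> ans = 25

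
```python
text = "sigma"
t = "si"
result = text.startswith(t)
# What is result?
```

Answer: True

Derivation:
Trace (tracking result):
text = 'sigma'  # -> text = 'sigma'
t = 'si'  # -> t = 'si'
result = text.startswith(t)  # -> result = True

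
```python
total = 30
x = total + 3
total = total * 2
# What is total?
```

Trace (tracking total):
total = 30  # -> total = 30
x = total + 3  # -> x = 33
total = total * 2  # -> total = 60

Answer: 60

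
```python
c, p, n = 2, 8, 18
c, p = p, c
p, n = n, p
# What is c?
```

Trace (tracking c):
c, p, n = (2, 8, 18)  # -> c = 2, p = 8, n = 18
c, p = (p, c)  # -> c = 8, p = 2
p, n = (n, p)  # -> p = 18, n = 2

Answer: 8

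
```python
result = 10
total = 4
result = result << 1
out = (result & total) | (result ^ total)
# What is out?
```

Answer: 20

Derivation:
Trace (tracking out):
result = 10  # -> result = 10
total = 4  # -> total = 4
result = result << 1  # -> result = 20
out = result & total | result ^ total  # -> out = 20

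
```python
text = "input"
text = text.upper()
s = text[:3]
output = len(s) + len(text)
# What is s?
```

Trace (tracking s):
text = 'input'  # -> text = 'input'
text = text.upper()  # -> text = 'INPUT'
s = text[:3]  # -> s = 'INP'
output = len(s) + len(text)  # -> output = 8

Answer: 'INP'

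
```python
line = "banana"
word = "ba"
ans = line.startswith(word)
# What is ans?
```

Answer: True

Derivation:
Trace (tracking ans):
line = 'banana'  # -> line = 'banana'
word = 'ba'  # -> word = 'ba'
ans = line.startswith(word)  # -> ans = True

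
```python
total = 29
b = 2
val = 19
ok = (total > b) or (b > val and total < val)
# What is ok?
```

Answer: True

Derivation:
Trace (tracking ok):
total = 29  # -> total = 29
b = 2  # -> b = 2
val = 19  # -> val = 19
ok = total > b or (b > val and total < val)  # -> ok = True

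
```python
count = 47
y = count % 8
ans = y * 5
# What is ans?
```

Trace (tracking ans):
count = 47  # -> count = 47
y = count % 8  # -> y = 7
ans = y * 5  # -> ans = 35

Answer: 35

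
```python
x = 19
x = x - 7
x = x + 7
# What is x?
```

Answer: 19

Derivation:
Trace (tracking x):
x = 19  # -> x = 19
x = x - 7  # -> x = 12
x = x + 7  # -> x = 19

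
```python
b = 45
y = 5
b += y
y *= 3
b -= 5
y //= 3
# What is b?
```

Trace (tracking b):
b = 45  # -> b = 45
y = 5  # -> y = 5
b += y  # -> b = 50
y *= 3  # -> y = 15
b -= 5  # -> b = 45
y //= 3  # -> y = 5

Answer: 45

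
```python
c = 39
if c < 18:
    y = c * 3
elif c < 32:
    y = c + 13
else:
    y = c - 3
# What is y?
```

Answer: 36

Derivation:
Trace (tracking y):
c = 39  # -> c = 39
if c < 18:  # condition is False
elif c < 32:  # condition is False
else:
    y = c - 3  # -> y = 36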